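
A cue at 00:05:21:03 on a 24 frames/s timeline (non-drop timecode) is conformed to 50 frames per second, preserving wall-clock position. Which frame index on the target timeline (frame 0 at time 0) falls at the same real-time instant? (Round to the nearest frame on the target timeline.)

Source frame index: (0×3600 + 5×60 + 21) × 24 + 3 = 7707.
Real time: 7707 / (24) = 2569/8 s.
Target frame: (2569/8) × (50) = 64225/4 ≈ 16056.250 → 16056.

frame 16056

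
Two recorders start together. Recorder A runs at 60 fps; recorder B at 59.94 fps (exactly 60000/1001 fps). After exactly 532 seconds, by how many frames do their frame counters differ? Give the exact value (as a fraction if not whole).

4560/143 frames

A emits 60 × 532 = 31920 frames; B emits 60000/1001 × 532 = 4560000/143.
Difference = 4560/143 frames (≈ 31.8881); B is behind A.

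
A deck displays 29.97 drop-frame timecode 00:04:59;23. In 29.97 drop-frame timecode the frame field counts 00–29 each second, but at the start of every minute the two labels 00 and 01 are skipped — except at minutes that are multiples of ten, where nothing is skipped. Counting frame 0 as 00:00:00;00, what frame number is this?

8985

As if non-drop at 30 labels/s: (0 × 3600 + 4 × 60 + 59) × 30 + 23 = 8993.
Minute boundaries passed: 4; those not divisible by 10: 4 − 0 = 4; dropped labels = 2 × 4 = 8.
Actual frame index = 8993 − 8 = 8985.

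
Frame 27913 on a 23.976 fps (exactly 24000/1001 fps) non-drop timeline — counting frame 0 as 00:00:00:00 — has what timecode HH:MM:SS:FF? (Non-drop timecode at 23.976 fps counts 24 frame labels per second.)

27913 ÷ 24 = 1163 full seconds, remainder 1 frame.
1163 s = 0 h 19 min 23 s.
Timecode: 00:19:23:01.

00:19:23:01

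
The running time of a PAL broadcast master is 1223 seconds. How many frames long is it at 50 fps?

61150 frames

Frames = 1223 × 50 = 61150.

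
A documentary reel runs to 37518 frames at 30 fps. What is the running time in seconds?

Running time = 37518 / (30) = 1250.6 s.

1250.6 seconds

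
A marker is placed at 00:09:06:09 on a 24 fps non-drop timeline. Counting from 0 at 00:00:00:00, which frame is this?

frame 13113

Total seconds to the label: (0 × 3600 + 9 × 60 + 6) = 546.
Frame index = 546 × 24 + 9 = 13113.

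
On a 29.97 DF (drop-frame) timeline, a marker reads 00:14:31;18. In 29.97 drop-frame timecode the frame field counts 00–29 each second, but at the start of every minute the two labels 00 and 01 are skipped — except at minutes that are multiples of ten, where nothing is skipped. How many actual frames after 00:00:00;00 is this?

As if non-drop at 30 labels/s: (0 × 3600 + 14 × 60 + 31) × 30 + 18 = 26148.
Minute boundaries passed: 14; those not divisible by 10: 14 − 1 = 13; dropped labels = 2 × 13 = 26.
Actual frame index = 26148 − 26 = 26122.

26122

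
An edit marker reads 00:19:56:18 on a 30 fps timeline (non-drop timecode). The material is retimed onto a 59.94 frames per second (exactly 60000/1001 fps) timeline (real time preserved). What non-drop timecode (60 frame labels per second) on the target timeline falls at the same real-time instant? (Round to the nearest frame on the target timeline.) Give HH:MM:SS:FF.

Source frame index: (0×3600 + 19×60 + 56) × 30 + 18 = 35898.
Real time: 35898 / (30) = 5983/5 s.
Target frame: (5983/5) × (60000/1001) = 71796000/1001 ≈ 71724.276 → 71724.
At 60 labels/s: frame 71724 → 00:19:55:24.

00:19:55:24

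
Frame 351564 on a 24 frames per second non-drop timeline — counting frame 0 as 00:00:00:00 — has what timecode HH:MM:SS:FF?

04:04:08:12

351564 ÷ 24 = 14648 full seconds, remainder 12 frames.
14648 s = 4 h 4 min 8 s.
Timecode: 04:04:08:12.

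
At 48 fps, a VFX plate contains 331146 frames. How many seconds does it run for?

6898.875 seconds

Running time = 331146 / (48) = 6898.875 s.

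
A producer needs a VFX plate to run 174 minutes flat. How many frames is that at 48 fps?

501120 frames

174 min = 10440 s.
Frames = 10440 × 48 = 501120.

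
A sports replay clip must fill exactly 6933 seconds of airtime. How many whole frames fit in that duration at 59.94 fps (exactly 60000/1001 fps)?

Frames = 6933 × 60000/1001 = 415980000/1001 ≈ 415564.4356.
Complete frames: 415564.

415564 frames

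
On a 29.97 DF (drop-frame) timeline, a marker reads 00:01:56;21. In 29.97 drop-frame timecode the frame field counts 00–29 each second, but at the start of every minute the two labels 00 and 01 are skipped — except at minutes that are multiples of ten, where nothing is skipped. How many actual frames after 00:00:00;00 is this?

Complete 10-minute blocks: 0, each 17982 frames → 0.
Remaining 1 whole minute in the current block: 1800 + 0 × 1798 = 1800 frames.
Within the current minute: 56 × 30 + 21 − 2 = 1699 (labels ;00/;01 skipped at this minute). Total = 0 + 1800 + 1699 = 3499.

3499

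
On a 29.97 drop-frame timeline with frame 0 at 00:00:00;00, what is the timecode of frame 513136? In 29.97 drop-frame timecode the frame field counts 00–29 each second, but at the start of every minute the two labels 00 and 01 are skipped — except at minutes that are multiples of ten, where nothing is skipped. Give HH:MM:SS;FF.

Each 10-minute DF block holds 10 × 60 × 30 − 9 × 2 = 17982 frames. 513136 ÷ 17982 → 28 full blocks, remainder 9640.
Within the partial block the first minute is 1800 frames and each further minute 1798, so 5 further minute boundaries passed. Total skipped labels = 18 × 28 + 2 × 5 = 514.
Non-drop label index = 513136 + 514 = 513650; at 30 labels/s that is 04:45:21:20, i.e. DF 04:45:21;20.

04:45:21;20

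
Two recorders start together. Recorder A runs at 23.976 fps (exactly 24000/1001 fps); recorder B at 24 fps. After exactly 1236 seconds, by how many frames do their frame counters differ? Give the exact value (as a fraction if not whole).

29664/1001 frames

A emits 24000/1001 × 1236 = 29664000/1001 frames; B emits 24 × 1236 = 29664.
Difference = 29664/1001 frames (≈ 29.6344); B is ahead of A.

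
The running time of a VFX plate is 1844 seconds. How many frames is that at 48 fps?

Frames = 1844 × 48 = 88512.

88512 frames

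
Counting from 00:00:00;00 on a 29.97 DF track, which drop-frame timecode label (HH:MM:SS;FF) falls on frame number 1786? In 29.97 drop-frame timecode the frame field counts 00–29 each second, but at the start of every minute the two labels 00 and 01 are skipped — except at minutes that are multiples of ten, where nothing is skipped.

Ten DF minutes hold 17982 frames, so frame 1786 lies in block 0 (frames 0–17981) with 1786 frames into that block.
The block's first minute is 1800 frames and the rest 1798 each; 1786 frames reaches minute 0, so 0 × 18 + 0 × 2 = 0 labels have been skipped so far.
Adding those back, label number 1786 + 0 = 1786 at 30 labels/s is 59 s + 16 f = 0 h 0 min 59 s frame 16, i.e. 00:00:59;16.

00:00:59;16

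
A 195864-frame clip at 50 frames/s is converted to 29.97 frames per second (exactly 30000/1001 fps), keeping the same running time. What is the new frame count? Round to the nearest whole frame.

Frames at target rate = 195864 × (30000/1001) / (50) = 117518400/1001 ≈ 117400.999.
Nearest whole frame: 117401.

117401 frames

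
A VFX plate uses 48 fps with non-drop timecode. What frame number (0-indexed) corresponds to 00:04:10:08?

Total seconds to the label: (0 × 3600 + 4 × 60 + 10) = 250.
Frame index = 250 × 48 + 8 = 12008.

frame 12008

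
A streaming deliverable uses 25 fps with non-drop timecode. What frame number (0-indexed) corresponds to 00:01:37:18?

Total seconds to the label: (0 × 3600 + 1 × 60 + 37) = 97.
Frame index = 97 × 25 + 18 = 2443.

frame 2443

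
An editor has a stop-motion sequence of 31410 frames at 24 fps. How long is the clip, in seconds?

Running time = 31410 / (24) = 1308.75 s.

1308.75 seconds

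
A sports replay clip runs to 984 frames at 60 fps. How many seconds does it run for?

Running time = 984 / (60) = 16.4 s.

16.4 seconds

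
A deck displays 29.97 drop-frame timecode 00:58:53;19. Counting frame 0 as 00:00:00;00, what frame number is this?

Complete 10-minute blocks: 5, each 17982 frames → 89910.
Remaining 8 whole minutes in the current block: 1800 + 7 × 1798 = 14386 frames.
Within the current minute: 53 × 30 + 19 − 2 = 1607 (labels ;00/;01 skipped at this minute). Total = 89910 + 14386 + 1607 = 105903.

105903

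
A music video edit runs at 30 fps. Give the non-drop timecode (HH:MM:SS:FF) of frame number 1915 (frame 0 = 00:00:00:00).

00:01:03:25

1915 ÷ 30 = 63 full seconds, remainder 25 frames.
63 s = 0 h 1 min 3 s.
Timecode: 00:01:03:25.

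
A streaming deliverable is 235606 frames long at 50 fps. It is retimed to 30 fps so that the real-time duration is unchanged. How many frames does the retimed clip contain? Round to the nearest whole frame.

141364 frames

Frames at target rate = 235606 × (30) / (50) = 706818/5 ≈ 141363.600.
Nearest whole frame: 141364.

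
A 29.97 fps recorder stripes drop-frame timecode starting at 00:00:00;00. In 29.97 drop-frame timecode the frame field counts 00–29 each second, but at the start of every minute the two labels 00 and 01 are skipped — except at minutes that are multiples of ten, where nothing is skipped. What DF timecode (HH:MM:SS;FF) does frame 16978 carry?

Ten DF minutes hold 17982 frames, so frame 16978 lies in block 0 (frames 0–17981) with 16978 frames into that block.
The block's first minute is 1800 frames and the rest 1798 each; 16978 frames reaches minute 9, so 0 × 18 + 9 × 2 = 18 labels have been skipped so far.
Adding those back, label number 16978 + 18 = 16996 at 30 labels/s is 566 s + 16 f = 0 h 9 min 26 s frame 16, i.e. 00:09:26;16.

00:09:26;16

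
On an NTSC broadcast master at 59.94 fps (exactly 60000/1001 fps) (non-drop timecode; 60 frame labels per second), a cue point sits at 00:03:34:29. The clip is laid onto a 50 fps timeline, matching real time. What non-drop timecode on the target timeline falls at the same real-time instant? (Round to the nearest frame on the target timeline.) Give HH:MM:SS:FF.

Source frame index: (0×3600 + 3×60 + 34) × 60 + 29 = 12869.
Real time: 12869 / (60000/1001) = 12881869/60000 s.
Target frame: (12881869/60000) × (50) = 12881869/1200 ≈ 10734.891 → 10735.
At 50 labels/s: frame 10735 → 00:03:34:35.

00:03:34:35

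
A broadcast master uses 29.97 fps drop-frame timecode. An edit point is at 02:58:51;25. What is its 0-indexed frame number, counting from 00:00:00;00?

Complete 10-minute blocks: 17, each 17982 frames → 305694.
Remaining 8 whole minutes in the current block: 1800 + 7 × 1798 = 14386 frames.
Within the current minute: 51 × 30 + 25 − 2 = 1553 (labels ;00/;01 skipped at this minute). Total = 305694 + 14386 + 1553 = 321633.

321633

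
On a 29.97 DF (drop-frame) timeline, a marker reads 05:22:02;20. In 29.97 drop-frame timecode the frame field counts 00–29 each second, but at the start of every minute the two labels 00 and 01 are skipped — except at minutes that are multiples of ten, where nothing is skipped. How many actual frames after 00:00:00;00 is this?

579100

As if non-drop at 30 labels/s: (5 × 3600 + 22 × 60 + 2) × 30 + 20 = 579680.
Minute boundaries passed: 322; those not divisible by 10: 322 − 32 = 290; dropped labels = 2 × 290 = 580.
Actual frame index = 579680 − 580 = 579100.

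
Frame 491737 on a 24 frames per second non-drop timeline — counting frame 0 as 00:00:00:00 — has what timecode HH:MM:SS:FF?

05:41:29:01

491737 ÷ 24 = 20489 full seconds, remainder 1 frame.
20489 s = 5 h 41 min 29 s.
Timecode: 05:41:29:01.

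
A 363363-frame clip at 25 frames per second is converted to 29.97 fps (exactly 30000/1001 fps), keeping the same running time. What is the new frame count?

435600 frames

Target frames = source frames × (target rate / source rate) = 363363 × (30000/1001)/(25) = 363363 × 1200/1001 = 435600.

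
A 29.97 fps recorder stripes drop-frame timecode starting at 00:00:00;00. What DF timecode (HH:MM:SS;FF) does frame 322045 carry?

Ten DF minutes hold 17982 frames, so frame 322045 lies in block 17 (frames 305694–323675) with 16351 frames into that block.
The block's first minute is 1800 frames and the rest 1798 each; 16351 frames reaches minute 9, so 17 × 18 + 9 × 2 = 324 labels have been skipped so far.
Adding those back, label number 322045 + 324 = 322369 at 30 labels/s is 10745 s + 19 f = 2 h 59 min 5 s frame 19, i.e. 02:59:05;19.

02:59:05;19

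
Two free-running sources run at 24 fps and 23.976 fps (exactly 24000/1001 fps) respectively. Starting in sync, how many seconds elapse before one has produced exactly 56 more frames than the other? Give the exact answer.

The gap grows by |24000/1001 − 24| = 24/1001 frames per second.
Time for a 56-frame gap: 56 ÷ (24/1001) = 7007/3 s.

7007/3 seconds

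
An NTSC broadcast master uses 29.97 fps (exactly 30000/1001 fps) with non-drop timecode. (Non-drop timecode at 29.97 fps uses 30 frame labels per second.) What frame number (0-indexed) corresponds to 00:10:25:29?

18779

Total seconds to the label: (0 × 3600 + 10 × 60 + 25) = 625.
Frame index = 625 × 30 + 29 = 18779.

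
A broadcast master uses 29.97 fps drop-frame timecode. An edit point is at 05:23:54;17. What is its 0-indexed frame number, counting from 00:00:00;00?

582455

As if non-drop at 30 labels/s: (5 × 3600 + 23 × 60 + 54) × 30 + 17 = 583037.
Minute boundaries passed: 323; those not divisible by 10: 323 − 32 = 291; dropped labels = 2 × 291 = 582.
Actual frame index = 583037 − 582 = 582455.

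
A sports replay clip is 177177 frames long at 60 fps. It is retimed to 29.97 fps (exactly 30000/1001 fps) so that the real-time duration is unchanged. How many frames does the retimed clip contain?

Target frames = source frames × (target rate / source rate) = 177177 × (30000/1001)/(60) = 177177 × 500/1001 = 88500.

88500 frames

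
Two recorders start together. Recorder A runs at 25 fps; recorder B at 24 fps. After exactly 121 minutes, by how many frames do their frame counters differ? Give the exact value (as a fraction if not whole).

121 min = 7260 s.
A emits 25 × 7260 = 181500 frames; B emits 24 × 7260 = 174240.
Difference = 7260 frames; B is behind A.

7260 frames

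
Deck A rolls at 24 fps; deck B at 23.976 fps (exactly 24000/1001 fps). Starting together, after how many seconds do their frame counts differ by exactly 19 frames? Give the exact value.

19019/24 seconds

The gap grows by |24000/1001 − 24| = 24/1001 frames per second.
Time for a 19-frame gap: 19 ÷ (24/1001) = 19019/24 s.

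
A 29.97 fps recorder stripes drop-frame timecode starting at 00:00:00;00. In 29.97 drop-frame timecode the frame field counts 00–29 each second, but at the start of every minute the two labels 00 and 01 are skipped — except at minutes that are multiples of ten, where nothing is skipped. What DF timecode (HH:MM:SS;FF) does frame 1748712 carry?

16:12:28;22

Ten DF minutes hold 17982 frames, so frame 1748712 lies in block 97 (frames 1744254–1762235) with 4458 frames into that block.
The block's first minute is 1800 frames and the rest 1798 each; 4458 frames reaches minute 2, so 97 × 18 + 2 × 2 = 1750 labels have been skipped so far.
Adding those back, label number 1748712 + 1750 = 1750462 at 30 labels/s is 58348 s + 22 f = 16 h 12 min 28 s frame 22, i.e. 16:12:28;22.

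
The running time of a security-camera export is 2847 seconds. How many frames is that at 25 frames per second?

71175 frames

Frames = 2847 × 25 = 71175.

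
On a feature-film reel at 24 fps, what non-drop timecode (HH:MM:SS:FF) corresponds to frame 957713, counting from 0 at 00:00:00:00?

957713 ÷ 24 = 39904 full seconds, remainder 17 frames.
39904 s = 11 h 5 min 4 s.
Timecode: 11:05:04:17.

11:05:04:17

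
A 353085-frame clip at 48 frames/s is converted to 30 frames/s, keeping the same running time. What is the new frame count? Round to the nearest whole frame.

Frames at target rate = 353085 × (30) / (48) = 1765425/8 ≈ 220678.125.
Nearest whole frame: 220678.

220678 frames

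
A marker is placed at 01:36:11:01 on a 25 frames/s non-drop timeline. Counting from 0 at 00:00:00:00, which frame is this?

frame 144276

Total seconds to the label: (1 × 3600 + 36 × 60 + 11) = 5771.
Frame index = 5771 × 25 + 1 = 144276.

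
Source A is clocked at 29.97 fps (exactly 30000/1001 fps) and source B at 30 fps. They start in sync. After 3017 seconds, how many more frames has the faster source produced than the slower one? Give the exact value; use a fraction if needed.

12930/143 frames

A emits 30000/1001 × 3017 = 12930000/143 frames; B emits 30 × 3017 = 90510.
Difference = 12930/143 frames (≈ 90.4196); B is ahead of A.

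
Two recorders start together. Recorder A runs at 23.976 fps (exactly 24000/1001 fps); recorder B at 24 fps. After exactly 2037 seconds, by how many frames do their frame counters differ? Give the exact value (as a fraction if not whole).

6984/143 frames

A emits 24000/1001 × 2037 = 6984000/143 frames; B emits 24 × 2037 = 48888.
Difference = 6984/143 frames (≈ 48.8392); B is ahead of A.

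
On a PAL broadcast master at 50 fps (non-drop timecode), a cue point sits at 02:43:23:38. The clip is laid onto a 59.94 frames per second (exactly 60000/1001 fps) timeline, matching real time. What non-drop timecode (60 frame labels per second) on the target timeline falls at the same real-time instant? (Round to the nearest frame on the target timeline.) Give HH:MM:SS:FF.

Source frame index: (2×3600 + 43×60 + 23) × 50 + 38 = 490188.
Real time: 490188 / (50) = 245094/25 s.
Target frame: (245094/25) × (60000/1001) = 588225600/1001 ≈ 587637.962 → 587638.
At 60 labels/s: frame 587638 → 02:43:13:58.

02:43:13:58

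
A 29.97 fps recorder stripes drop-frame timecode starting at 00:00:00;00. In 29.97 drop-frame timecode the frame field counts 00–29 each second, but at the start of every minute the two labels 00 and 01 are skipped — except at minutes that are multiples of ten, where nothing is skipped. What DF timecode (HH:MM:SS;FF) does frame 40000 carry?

00:22:14;20

Ten DF minutes hold 17982 frames, so frame 40000 lies in block 2 (frames 35964–53945) with 4036 frames into that block.
The block's first minute is 1800 frames and the rest 1798 each; 4036 frames reaches minute 2, so 2 × 18 + 2 × 2 = 40 labels have been skipped so far.
Adding those back, label number 40000 + 40 = 40040 at 30 labels/s is 1334 s + 20 f = 0 h 22 min 14 s frame 20, i.e. 00:22:14;20.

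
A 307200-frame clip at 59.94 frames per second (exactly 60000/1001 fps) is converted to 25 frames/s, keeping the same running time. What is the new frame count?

Target frames = source frames × (target rate / source rate) = 307200 × (25)/(60000/1001) = 307200 × 1001/2400 = 128128.

128128 frames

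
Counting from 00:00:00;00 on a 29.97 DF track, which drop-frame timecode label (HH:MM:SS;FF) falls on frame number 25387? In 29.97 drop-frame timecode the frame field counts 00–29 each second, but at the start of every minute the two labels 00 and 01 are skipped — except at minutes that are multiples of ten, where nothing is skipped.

Ten DF minutes hold 17982 frames, so frame 25387 lies in block 1 (frames 17982–35963) with 7405 frames into that block.
The block's first minute is 1800 frames and the rest 1798 each; 7405 frames reaches minute 4, so 1 × 18 + 4 × 2 = 26 labels have been skipped so far.
Adding those back, label number 25387 + 26 = 25413 at 30 labels/s is 847 s + 3 f = 0 h 14 min 7 s frame 3, i.e. 00:14:07;03.

00:14:07;03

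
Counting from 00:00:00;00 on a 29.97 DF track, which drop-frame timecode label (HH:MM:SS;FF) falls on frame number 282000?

02:36:49;12

Ten DF minutes hold 17982 frames, so frame 282000 lies in block 15 (frames 269730–287711) with 12270 frames into that block.
The block's first minute is 1800 frames and the rest 1798 each; 12270 frames reaches minute 6, so 15 × 18 + 6 × 2 = 282 labels have been skipped so far.
Adding those back, label number 282000 + 282 = 282282 at 30 labels/s is 9409 s + 12 f = 2 h 36 min 49 s frame 12, i.e. 02:36:49;12.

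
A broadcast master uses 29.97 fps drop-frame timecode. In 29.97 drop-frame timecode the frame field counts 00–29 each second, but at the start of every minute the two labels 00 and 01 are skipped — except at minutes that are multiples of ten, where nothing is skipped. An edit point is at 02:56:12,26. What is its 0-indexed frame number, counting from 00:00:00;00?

Complete 10-minute blocks: 17, each 17982 frames → 305694.
Remaining 6 whole minutes in the current block: 1800 + 5 × 1798 = 10790 frames.
Within the current minute: 12 × 30 + 26 − 2 = 384 (labels ;00/;01 skipped at this minute). Total = 305694 + 10790 + 384 = 316868.

316868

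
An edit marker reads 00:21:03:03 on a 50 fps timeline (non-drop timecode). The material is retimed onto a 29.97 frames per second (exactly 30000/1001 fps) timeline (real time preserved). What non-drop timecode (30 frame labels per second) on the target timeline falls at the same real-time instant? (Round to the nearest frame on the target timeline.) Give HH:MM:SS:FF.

00:21:01:24

Source frame index: (0×3600 + 21×60 + 3) × 50 + 3 = 63153.
Real time: 63153 / (50) = 63153/50 s.
Target frame: (63153/50) × (30000/1001) = 37891800/1001 ≈ 37853.946 → 37854.
At 30 labels/s: frame 37854 → 00:21:01:24.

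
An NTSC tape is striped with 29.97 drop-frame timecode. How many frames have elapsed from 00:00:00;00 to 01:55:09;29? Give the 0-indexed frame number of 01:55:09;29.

207091

As if non-drop at 30 labels/s: (1 × 3600 + 55 × 60 + 9) × 30 + 29 = 207299.
Minute boundaries passed: 115; those not divisible by 10: 115 − 11 = 104; dropped labels = 2 × 104 = 208.
Actual frame index = 207299 − 208 = 207091.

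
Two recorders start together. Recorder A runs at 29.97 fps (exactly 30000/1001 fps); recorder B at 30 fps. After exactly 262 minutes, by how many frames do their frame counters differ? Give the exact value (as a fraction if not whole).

471600/1001 frames

262 min = 15720 s.
A emits 30000/1001 × 15720 = 471600000/1001 frames; B emits 30 × 15720 = 471600.
Difference = 471600/1001 frames (≈ 471.1289); B is ahead of A.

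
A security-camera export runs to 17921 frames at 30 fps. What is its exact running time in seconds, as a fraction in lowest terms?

Running time = 17921 ÷ (30) = 17921 × 1/30 = 17921/30 s.

17921/30 seconds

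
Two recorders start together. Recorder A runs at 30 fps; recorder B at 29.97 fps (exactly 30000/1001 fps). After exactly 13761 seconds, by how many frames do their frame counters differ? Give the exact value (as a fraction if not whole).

37530/91 frames

A emits 30 × 13761 = 412830 frames; B emits 30000/1001 × 13761 = 37530000/91.
Difference = 37530/91 frames (≈ 412.4176); B is behind A.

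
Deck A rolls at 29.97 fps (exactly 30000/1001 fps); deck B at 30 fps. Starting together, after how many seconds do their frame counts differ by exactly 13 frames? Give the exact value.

The gap grows by |30 − 30000/1001| = 30/1001 frames per second.
Time for a 13-frame gap: 13 ÷ (30/1001) = 13013/30 s.

13013/30 seconds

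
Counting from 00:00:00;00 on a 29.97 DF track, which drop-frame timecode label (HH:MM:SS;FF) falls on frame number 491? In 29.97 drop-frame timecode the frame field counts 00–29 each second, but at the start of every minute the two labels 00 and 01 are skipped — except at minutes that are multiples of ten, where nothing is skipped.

00:00:16;11

Each 10-minute DF block holds 10 × 60 × 30 − 9 × 2 = 17982 frames. 491 ÷ 17982 → 0 full blocks, remainder 491.
Within the partial block the first minute is 1800 frames and each further minute 1798, so 0 further minute boundaries passed. Total skipped labels = 18 × 0 + 2 × 0 = 0.
Non-drop label index = 491 + 0 = 491; at 30 labels/s that is 00:00:16:11, i.e. DF 00:00:16;11.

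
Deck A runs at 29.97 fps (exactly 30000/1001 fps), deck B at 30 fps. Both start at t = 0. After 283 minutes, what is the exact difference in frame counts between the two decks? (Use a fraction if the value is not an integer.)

283 min = 16980 s.
A emits 30000/1001 × 16980 = 509400000/1001 frames; B emits 30 × 16980 = 509400.
Difference = 509400/1001 frames (≈ 508.8911); B is ahead of A.

509400/1001 frames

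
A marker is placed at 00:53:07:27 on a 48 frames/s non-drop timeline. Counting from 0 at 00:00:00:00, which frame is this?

Total seconds to the label: (0 × 3600 + 53 × 60 + 7) = 3187.
Frame index = 3187 × 48 + 27 = 153003.

frame 153003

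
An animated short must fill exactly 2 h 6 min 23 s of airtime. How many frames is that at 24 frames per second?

2 h 6 min 23 s = 7583 s.
Frames = 7583 × 24 = 181992.

181992 frames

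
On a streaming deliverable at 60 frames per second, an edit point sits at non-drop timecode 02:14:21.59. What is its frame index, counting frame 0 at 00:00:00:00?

Total seconds to the label: (2 × 3600 + 14 × 60 + 21) = 8061.
Frame index = 8061 × 60 + 59 = 483719.

frame 483719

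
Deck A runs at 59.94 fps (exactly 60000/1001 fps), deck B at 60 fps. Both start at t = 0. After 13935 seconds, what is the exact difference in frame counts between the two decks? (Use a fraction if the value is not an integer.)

836100/1001 frames

A emits 60000/1001 × 13935 = 836100000/1001 frames; B emits 60 × 13935 = 836100.
Difference = 836100/1001 frames (≈ 835.2647); B is ahead of A.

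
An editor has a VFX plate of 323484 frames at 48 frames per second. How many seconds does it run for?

6739.25 seconds

Running time = 323484 / (48) = 6739.25 s.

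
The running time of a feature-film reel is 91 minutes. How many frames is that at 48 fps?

262080 frames

91 min = 5460 s.
Frames = 5460 × 48 = 262080.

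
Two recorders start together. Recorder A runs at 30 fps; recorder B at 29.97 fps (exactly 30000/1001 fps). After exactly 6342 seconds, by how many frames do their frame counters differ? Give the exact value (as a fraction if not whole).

A emits 30 × 6342 = 190260 frames; B emits 30000/1001 × 6342 = 27180000/143.
Difference = 27180/143 frames (≈ 190.0699); B is behind A.

27180/143 frames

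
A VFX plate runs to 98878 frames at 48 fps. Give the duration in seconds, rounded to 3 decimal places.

2059.958 seconds

Running time = 98878 × 1/48 = 49439/24 s ≈ 2059.958 s.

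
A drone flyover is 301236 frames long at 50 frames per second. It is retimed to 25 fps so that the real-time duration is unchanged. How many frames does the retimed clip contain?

Frames at target rate = 301236 × (25) / (50) = 150618.

150618 frames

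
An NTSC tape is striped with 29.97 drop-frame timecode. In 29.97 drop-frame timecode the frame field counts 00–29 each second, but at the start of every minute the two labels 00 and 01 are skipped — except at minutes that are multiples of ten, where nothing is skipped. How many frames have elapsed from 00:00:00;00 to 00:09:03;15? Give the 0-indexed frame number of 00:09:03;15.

16287

As if non-drop at 30 labels/s: (0 × 3600 + 9 × 60 + 3) × 30 + 15 = 16305.
Minute boundaries passed: 9; those not divisible by 10: 9 − 0 = 9; dropped labels = 2 × 9 = 18.
Actual frame index = 16305 − 18 = 16287.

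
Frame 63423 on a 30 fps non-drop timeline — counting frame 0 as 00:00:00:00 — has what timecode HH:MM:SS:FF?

00:35:14:03

63423 ÷ 30 = 2114 full seconds, remainder 3 frames.
2114 s = 0 h 35 min 14 s.
Timecode: 00:35:14:03.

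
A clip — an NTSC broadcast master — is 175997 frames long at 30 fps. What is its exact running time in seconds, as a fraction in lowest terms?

Running time = 175997 ÷ (30) = 175997 × 1/30 = 175997/30 s.

175997/30 seconds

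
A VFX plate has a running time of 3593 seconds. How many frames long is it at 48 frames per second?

Frames = 3593 × 48 = 172464.

172464 frames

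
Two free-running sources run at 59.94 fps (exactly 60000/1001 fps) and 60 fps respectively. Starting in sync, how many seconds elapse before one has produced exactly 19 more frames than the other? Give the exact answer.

19019/60 seconds

The gap grows by |60 − 60000/1001| = 60/1001 frames per second.
Time for a 19-frame gap: 19 ÷ (60/1001) = 19019/60 s.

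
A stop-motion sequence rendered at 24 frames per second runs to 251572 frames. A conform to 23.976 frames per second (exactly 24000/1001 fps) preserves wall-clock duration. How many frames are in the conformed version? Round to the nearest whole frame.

251321 frames

Frames at target rate = 251572 × (24000/1001) / (24) = 251572000/1001 ≈ 251320.679.
Nearest whole frame: 251321.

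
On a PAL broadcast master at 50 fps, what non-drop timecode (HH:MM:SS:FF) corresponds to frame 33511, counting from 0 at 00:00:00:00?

33511 ÷ 50 = 670 full seconds, remainder 11 frames.
670 s = 0 h 11 min 10 s.
Timecode: 00:11:10:11.

00:11:10:11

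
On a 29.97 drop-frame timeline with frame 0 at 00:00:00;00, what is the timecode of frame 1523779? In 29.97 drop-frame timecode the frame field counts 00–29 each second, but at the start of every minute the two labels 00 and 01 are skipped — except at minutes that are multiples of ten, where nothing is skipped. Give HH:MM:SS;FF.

14:07:23;15

Each 10-minute DF block holds 10 × 60 × 30 − 9 × 2 = 17982 frames. 1523779 ÷ 17982 → 84 full blocks, remainder 13291.
Within the partial block the first minute is 1800 frames and each further minute 1798, so 7 further minute boundaries passed. Total skipped labels = 18 × 84 + 2 × 7 = 1526.
Non-drop label index = 1523779 + 1526 = 1525305; at 30 labels/s that is 14:07:23:15, i.e. DF 14:07:23;15.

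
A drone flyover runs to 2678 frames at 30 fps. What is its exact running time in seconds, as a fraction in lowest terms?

1339/15 seconds

Running time = 2678 ÷ (30) = 2678 × 1/30 = 1339/15 s.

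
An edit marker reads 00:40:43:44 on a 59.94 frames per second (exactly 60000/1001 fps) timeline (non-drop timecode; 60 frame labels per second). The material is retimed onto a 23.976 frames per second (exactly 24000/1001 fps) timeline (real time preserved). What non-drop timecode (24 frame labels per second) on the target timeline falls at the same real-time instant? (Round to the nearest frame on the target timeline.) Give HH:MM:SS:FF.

Source frame index: (0×3600 + 40×60 + 43) × 60 + 44 = 146624.
Real time: 146624 / (60000/1001) = 4586582/1875 s.
Target frame: (4586582/1875) × (24000/1001) = 293248/5 ≈ 58649.600 → 58650.
At 24 labels/s: frame 58650 → 00:40:43:18.

00:40:43:18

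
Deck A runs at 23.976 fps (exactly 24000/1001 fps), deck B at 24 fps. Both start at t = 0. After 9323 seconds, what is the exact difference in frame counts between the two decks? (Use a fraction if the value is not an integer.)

223752/1001 frames

A emits 24000/1001 × 9323 = 223752000/1001 frames; B emits 24 × 9323 = 223752.
Difference = 223752/1001 frames (≈ 223.5285); B is ahead of A.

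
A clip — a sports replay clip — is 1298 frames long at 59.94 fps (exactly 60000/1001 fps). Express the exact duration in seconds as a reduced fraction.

649649/30000 seconds

Running time = 1298 ÷ (60000/1001) = 1298 × 1001/60000 = 649649/30000 s.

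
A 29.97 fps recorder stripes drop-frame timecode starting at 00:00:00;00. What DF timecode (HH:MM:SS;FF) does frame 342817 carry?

03:10:38;19

Ten DF minutes hold 17982 frames, so frame 342817 lies in block 19 (frames 341658–359639) with 1159 frames into that block.
The block's first minute is 1800 frames and the rest 1798 each; 1159 frames reaches minute 0, so 19 × 18 + 0 × 2 = 342 labels have been skipped so far.
Adding those back, label number 342817 + 342 = 343159 at 30 labels/s is 11438 s + 19 f = 3 h 10 min 38 s frame 19, i.e. 03:10:38;19.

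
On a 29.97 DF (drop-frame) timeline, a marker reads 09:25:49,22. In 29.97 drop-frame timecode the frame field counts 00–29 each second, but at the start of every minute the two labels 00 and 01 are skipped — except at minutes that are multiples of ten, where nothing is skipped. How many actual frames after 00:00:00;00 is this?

1017474

As if non-drop at 30 labels/s: (9 × 3600 + 25 × 60 + 49) × 30 + 22 = 1018492.
Minute boundaries passed: 565; those not divisible by 10: 565 − 56 = 509; dropped labels = 2 × 509 = 1018.
Actual frame index = 1018492 − 1018 = 1017474.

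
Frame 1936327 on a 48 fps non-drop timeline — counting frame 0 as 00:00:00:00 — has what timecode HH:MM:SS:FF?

11:12:20:07

1936327 ÷ 48 = 40340 full seconds, remainder 7 frames.
40340 s = 11 h 12 min 20 s.
Timecode: 11:12:20:07.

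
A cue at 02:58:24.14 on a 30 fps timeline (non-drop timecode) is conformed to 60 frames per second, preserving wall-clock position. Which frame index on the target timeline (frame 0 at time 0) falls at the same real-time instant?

Source frame index: (2×3600 + 58×60 + 24) × 30 + 14 = 321134.
Real time: 321134 / (30) = 160567/15 s.
Target frame: (160567/15) × (60) = 642268.

frame 642268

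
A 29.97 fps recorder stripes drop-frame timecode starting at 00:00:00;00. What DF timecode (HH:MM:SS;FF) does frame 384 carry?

Ten DF minutes hold 17982 frames, so frame 384 lies in block 0 (frames 0–17981) with 384 frames into that block.
The block's first minute is 1800 frames and the rest 1798 each; 384 frames reaches minute 0, so 0 × 18 + 0 × 2 = 0 labels have been skipped so far.
Adding those back, label number 384 + 0 = 384 at 30 labels/s is 12 s + 24 f = 0 h 0 min 12 s frame 24, i.e. 00:00:12;24.

00:00:12;24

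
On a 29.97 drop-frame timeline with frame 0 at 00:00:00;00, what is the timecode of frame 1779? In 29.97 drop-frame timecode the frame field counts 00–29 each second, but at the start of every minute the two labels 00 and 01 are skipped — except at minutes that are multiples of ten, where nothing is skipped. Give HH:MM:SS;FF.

00:00:59;09

Ten DF minutes hold 17982 frames, so frame 1779 lies in block 0 (frames 0–17981) with 1779 frames into that block.
The block's first minute is 1800 frames and the rest 1798 each; 1779 frames reaches minute 0, so 0 × 18 + 0 × 2 = 0 labels have been skipped so far.
Adding those back, label number 1779 + 0 = 1779 at 30 labels/s is 59 s + 9 f = 0 h 0 min 59 s frame 9, i.e. 00:00:59;09.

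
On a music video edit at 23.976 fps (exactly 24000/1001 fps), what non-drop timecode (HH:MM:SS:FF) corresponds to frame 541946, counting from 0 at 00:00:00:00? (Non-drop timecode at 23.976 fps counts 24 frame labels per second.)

541946 ÷ 24 = 22581 full seconds, remainder 2 frames.
22581 s = 6 h 16 min 21 s.
Timecode: 06:16:21:02.

06:16:21:02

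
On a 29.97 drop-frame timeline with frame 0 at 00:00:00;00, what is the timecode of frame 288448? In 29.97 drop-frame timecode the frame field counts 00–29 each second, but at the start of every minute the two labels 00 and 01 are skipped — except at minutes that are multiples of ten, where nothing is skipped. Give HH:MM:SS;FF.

02:40:24;16

Each 10-minute DF block holds 10 × 60 × 30 − 9 × 2 = 17982 frames. 288448 ÷ 17982 → 16 full blocks, remainder 736.
Within the partial block the first minute is 1800 frames and each further minute 1798, so 0 further minute boundaries passed. Total skipped labels = 18 × 16 + 2 × 0 = 288.
Non-drop label index = 288448 + 288 = 288736; at 30 labels/s that is 02:40:24:16, i.e. DF 02:40:24;16.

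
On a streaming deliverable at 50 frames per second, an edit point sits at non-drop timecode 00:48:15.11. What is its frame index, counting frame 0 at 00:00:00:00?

Total seconds to the label: (0 × 3600 + 48 × 60 + 15) = 2895.
Frame index = 2895 × 50 + 11 = 144761.

frame 144761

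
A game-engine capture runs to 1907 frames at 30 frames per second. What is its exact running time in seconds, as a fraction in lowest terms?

Running time = 1907 ÷ (30) = 1907 × 1/30 = 1907/30 s.

1907/30 seconds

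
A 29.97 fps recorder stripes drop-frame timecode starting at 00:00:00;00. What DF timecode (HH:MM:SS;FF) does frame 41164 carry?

00:22:53;14

Each 10-minute DF block holds 10 × 60 × 30 − 9 × 2 = 17982 frames. 41164 ÷ 17982 → 2 full blocks, remainder 5200.
Within the partial block the first minute is 1800 frames and each further minute 1798, so 2 further minute boundaries passed. Total skipped labels = 18 × 2 + 2 × 2 = 40.
Non-drop label index = 41164 + 40 = 41204; at 30 labels/s that is 00:22:53:14, i.e. DF 00:22:53;14.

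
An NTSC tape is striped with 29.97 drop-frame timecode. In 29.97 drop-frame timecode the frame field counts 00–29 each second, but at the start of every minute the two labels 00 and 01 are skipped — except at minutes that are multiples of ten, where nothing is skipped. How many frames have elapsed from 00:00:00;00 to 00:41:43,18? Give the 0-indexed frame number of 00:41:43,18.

75034

Complete 10-minute blocks: 4, each 17982 frames → 71928.
Remaining 1 whole minute in the current block: 1800 + 0 × 1798 = 1800 frames.
Within the current minute: 43 × 30 + 18 − 2 = 1306 (labels ;00/;01 skipped at this minute). Total = 71928 + 1800 + 1306 = 75034.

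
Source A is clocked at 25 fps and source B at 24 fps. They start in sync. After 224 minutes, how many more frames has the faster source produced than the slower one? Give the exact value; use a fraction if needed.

13440 frames

224 min = 13440 s.
A emits 25 × 13440 = 336000 frames; B emits 24 × 13440 = 322560.
Difference = 13440 frames; B is behind A.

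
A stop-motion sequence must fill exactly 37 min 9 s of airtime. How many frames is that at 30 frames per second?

66870 frames

37 min 9 s = 2229 s.
Frames = 2229 × 30 = 66870.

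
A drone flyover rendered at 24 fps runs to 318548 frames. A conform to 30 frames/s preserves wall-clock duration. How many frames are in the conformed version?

398185 frames

Target frames = source frames × (target rate / source rate) = 318548 × (30)/(24) = 318548 × 5/4 = 398185.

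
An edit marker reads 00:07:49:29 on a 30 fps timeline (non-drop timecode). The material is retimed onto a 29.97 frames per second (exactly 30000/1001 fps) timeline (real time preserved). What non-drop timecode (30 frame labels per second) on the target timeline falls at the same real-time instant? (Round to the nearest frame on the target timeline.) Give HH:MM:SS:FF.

00:07:49:15

Source frame index: (0×3600 + 7×60 + 49) × 30 + 29 = 14099.
Real time: 14099 / (30) = 14099/30 s.
Target frame: (14099/30) × (30000/1001) = 14099000/1001 ≈ 14084.915 → 14085.
At 30 labels/s: frame 14085 → 00:07:49:15.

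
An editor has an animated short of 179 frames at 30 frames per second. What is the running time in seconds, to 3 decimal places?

5.967 seconds

Running time = 179 × 1/30 = 179/30 s ≈ 5.967 s.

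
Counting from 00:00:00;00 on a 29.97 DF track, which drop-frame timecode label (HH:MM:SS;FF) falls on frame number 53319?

Each 10-minute DF block holds 10 × 60 × 30 − 9 × 2 = 17982 frames. 53319 ÷ 17982 → 2 full blocks, remainder 17355.
Within the partial block the first minute is 1800 frames and each further minute 1798, so 9 further minute boundaries passed. Total skipped labels = 18 × 2 + 2 × 9 = 54.
Non-drop label index = 53319 + 54 = 53373; at 30 labels/s that is 00:29:39:03, i.e. DF 00:29:39;03.

00:29:39;03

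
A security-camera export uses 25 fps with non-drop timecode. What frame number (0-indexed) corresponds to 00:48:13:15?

Total seconds to the label: (0 × 3600 + 48 × 60 + 13) = 2893.
Frame index = 2893 × 25 + 15 = 72340.

frame 72340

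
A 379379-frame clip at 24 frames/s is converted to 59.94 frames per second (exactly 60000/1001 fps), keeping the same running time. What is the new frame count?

947500 frames

Target frames = source frames × (target rate / source rate) = 379379 × (60000/1001)/(24) = 379379 × 2500/1001 = 947500.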